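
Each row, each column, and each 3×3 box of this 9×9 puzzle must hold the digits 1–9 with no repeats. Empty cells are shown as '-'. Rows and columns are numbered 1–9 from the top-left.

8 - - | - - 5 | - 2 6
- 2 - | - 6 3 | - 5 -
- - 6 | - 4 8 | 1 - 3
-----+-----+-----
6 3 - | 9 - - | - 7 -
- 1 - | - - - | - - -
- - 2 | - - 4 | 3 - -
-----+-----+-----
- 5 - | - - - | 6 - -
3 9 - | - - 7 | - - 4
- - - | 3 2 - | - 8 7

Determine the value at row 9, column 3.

1

row 3, column 2 = 7 (sole candidate).
row 3, column 4 = 2 (sole candidate).
row 3, column 8 = 9 (sole candidate).
row 6, column 2 = 8 (sole candidate).
row 8, column 8 = 1 (sole candidate).
row 1, column 2 = 4 (sole candidate).
row 1, column 7 = 7 (sole candidate).
row 2, column 9 = 8 (sole candidate).
row 3, column 1 = 5 (sole candidate).
row 6, column 8 = 6 (sole candidate).
row 7, column 8 = 3 (sole candidate).
row 8, column 3 = 8 (sole candidate).
row 8, column 5 = 5 (sole candidate).
row 8, column 7 = 2 (sole candidate).
row 9, column 2 = 6 (sole candidate).
row 1, column 4 = 1 (sole candidate).
row 1, column 5 = 9 (sole candidate).
row 2, column 4 = 7 (sole candidate).
row 2, column 7 = 4 (sole candidate).
row 5, column 8 = 4 (sole candidate).
row 6, column 4 = 5 (sole candidate).
row 7, column 9 = 9 (sole candidate).
row 8, column 4 = 6 (sole candidate).
row 9, column 7 = 5 (sole candidate).
row 1, column 3 = 3 (sole candidate).
row 4, column 7 = 8 (sole candidate).
row 5, column 4 = 8 (sole candidate).
row 5, column 7 = 9 (sole candidate).
row 6, column 9 = 1 (sole candidate).
row 7, column 4 = 4 (sole candidate).
row 7, column 6 = 1 (sole candidate).
row 9, column 6 = 9 (sole candidate).
row 4, column 5 = 1 (sole candidate).
row 4, column 6 = 2 (sole candidate).
row 4, column 9 = 5 (sole candidate).
row 5, column 1 = 7 (sole candidate).
row 5, column 3 = 5 (sole candidate).
row 5, column 5 = 3 (sole candidate).
row 5, column 6 = 6 (sole candidate).
row 5, column 9 = 2 (sole candidate).
row 6, column 1 = 9 (sole candidate).
row 6, column 5 = 7 (sole candidate).
row 7, column 1 = 2 (sole candidate).
row 7, column 3 = 7 (sole candidate).
row 7, column 5 = 8 (sole candidate).
row 2, column 1 = 1 (sole candidate).
row 2, column 3 = 9 (sole candidate).
row 4, column 3 = 4 (sole candidate).
row 9, column 1 = 4 (sole candidate).
row 9, column 3 = 1: row 9 has {2,3,4,5,6,7,8,9}; col 3 has {2,3,4,5,6,7,8,9}; box has {2,3,4,5,6,7,8,9} → only 1 remains.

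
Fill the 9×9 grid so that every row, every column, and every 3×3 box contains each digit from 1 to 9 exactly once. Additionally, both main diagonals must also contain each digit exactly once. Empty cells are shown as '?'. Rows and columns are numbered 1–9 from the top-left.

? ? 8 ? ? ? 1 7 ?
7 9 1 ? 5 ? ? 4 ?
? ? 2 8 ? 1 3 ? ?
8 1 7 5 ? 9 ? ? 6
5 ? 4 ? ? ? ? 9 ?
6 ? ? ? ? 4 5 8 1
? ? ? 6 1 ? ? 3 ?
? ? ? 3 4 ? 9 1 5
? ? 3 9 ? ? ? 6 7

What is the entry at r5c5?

r1c1 = 3: row 1 has {1,7,8}; col 1 has {5,6,7,8}; box has {1,2,7,8,9}; main diagonal has {1,2,4,5,7,9} → only 3 remains.
r1c9 = 2: row 1 has {1,3,7,8}; col 9 has {1,5,6,7}; box has {1,3,4,7}; anti-diagonal has {3,4,9} → only 2 remains.
r2c4 = 2: row 2 has {1,4,5,7,9}; col 4 has {3,5,6,8,9}; box has {1,5,8} → only 2 remains.
r2c9 = 8: row 2 has {1,2,4,5,7,9}; col 9 has {1,2,5,6,7}; box has {1,2,3,4,7} → only 8 remains.
r3c1 = 4: row 3 has {1,2,3,8}; col 1 has {3,5,6,7,8}; box has {1,2,3,7,8,9} → only 4 remains.
r3c8 = 5: row 3 has {1,2,3,4,8}; col 8 has {1,3,4,6,7,8,9}; box has {1,2,3,4,7,8} → only 5 remains.
r3c9 = 9: row 3 has {1,2,3,4,5,8}; col 9 has {1,2,5,6,7,8}; box has {1,2,3,4,5,7,8} → only 9 remains.
r4c8 = 2: row 4 has {1,5,6,7,8,9}; col 8 has {1,3,4,5,6,7,8,9}; box has {1,5,6,8,9} → only 2 remains.
r5c7 = 7: row 5 has {4,5,9}; col 7 has {1,3,5,9}; box has {1,2,5,6,8,9} → only 7 remains.
r5c9 = 3: row 5 has {4,5,7,9}; col 9 has {1,2,5,6,7,8,9}; box has {1,2,5,6,7,8,9} → only 3 remains.
r6c3 = 9: row 6 has {1,4,5,6,8}; col 3 has {1,2,3,4,7,8}; box has {1,4,5,6,7,8} → only 9 remains.
r6c4 = 7: row 6 has {1,4,5,6,8,9}; col 4 has {2,3,5,6,8,9}; box has {4,5,9}; anti-diagonal has {2,3,4,9} → only 7 remains.
r7c3 = 5: row 7 has {1,3,6}; col 3 has {1,2,3,4,7,8,9}; box has {3}; anti-diagonal has {2,3,4,7,9} → only 5 remains.
r7c7 = 8: row 7 has {1,3,5,6}; col 7 has {1,3,5,7,9}; box has {1,3,5,6,7,9}; main diagonal has {1,2,3,4,5,7,9} → only 8 remains.
r7c9 = 4: row 7 has {1,3,5,6,8}; col 9 has {1,2,3,5,6,7,8,9}; box has {1,3,5,6,7,8,9} → only 4 remains.
r8c1 = 2: row 8 has {1,3,4,5,9}; col 1 has {3,4,5,6,7,8}; box has {3,5} → only 2 remains.
r8c3 = 6: row 8 has {1,2,3,4,5,9}; col 3 has {1,2,3,4,5,7,8,9}; box has {2,3,5} → only 6 remains.
r9c1 = 1: row 9 has {3,6,7,9}; col 1 has {2,3,4,5,6,7,8}; box has {2,3,5,6}; anti-diagonal has {2,3,4,5,7,9} → only 1 remains.
r9c7 = 2: row 9 has {1,3,6,7,9}; col 7 has {1,3,5,7,8,9}; box has {1,3,4,5,6,7,8,9} → only 2 remains.
r1c4 = 4: row 1 has {1,2,3,7,8}; col 4 has {2,3,5,6,7,8,9}; box has {1,2,5,8} → only 4 remains.
r1c6 = 6: row 1 has {1,2,3,4,7,8}; col 6 has {1,4,9}; box has {1,2,4,5,8} → only 6 remains.
r2c6 = 3: row 2 has {1,2,4,5,7,8,9}; col 6 has {1,4,6,9}; box has {1,2,4,5,6,8} → only 3 remains.
r2c7 = 6: row 2 has {1,2,3,4,5,7,8,9}; col 7 has {1,2,3,5,7,8,9}; box has {1,2,3,4,5,7,8,9} → only 6 remains.
r3c2 = 6: row 3 has {1,2,3,4,5,8,9}; col 2 has {1,9}; box has {1,2,3,4,7,8,9} → only 6 remains.
r3c5 = 7: row 3 has {1,2,3,4,5,6,8,9}; col 5 has {1,4,5}; box has {1,2,3,4,5,6,8} → only 7 remains.
r4c5 = 3: row 4 has {1,2,5,6,7,8,9}; col 5 has {1,4,5,7}; box has {4,5,7,9} → only 3 remains.
r4c7 = 4: row 4 has {1,2,3,5,6,7,8,9}; col 7 has {1,2,3,5,6,7,8,9}; box has {1,2,3,5,6,7,8,9} → only 4 remains.
r5c2 = 2: row 5 has {3,4,5,7,9}; col 2 has {1,6,9}; box has {1,4,5,6,7,8,9} → only 2 remains.
r5c4 = 1: row 5 has {2,3,4,5,7,9}; col 4 has {2,3,4,5,6,7,8,9}; box has {3,4,5,7,9} → only 1 remains.
r5c5 = 6: row 5 has {1,2,3,4,5,7,9}; col 5 has {1,3,4,5,7}; box has {1,3,4,5,7,9}; main diagonal has {1,2,3,4,5,7,8,9}; anti-diagonal has {1,2,3,4,5,7,9} → only 6 remains.

6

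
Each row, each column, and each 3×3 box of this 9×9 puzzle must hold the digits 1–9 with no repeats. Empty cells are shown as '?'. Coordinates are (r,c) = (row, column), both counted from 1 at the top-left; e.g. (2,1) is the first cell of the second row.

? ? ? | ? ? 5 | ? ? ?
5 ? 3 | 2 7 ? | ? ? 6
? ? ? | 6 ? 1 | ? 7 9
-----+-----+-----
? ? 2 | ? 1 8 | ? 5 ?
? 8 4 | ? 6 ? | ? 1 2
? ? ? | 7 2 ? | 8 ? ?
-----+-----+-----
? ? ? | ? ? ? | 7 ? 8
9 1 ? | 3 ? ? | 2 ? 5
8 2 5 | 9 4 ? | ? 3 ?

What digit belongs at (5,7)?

(3,2) = 4: row 3 has {1,6,7,9}; col 2 has {1,2,8}; box has {3,5} → only 4 remains.
(3,3) = 8: row 3 has {1,4,6,7,9}; col 3 has {2,3,4,5}; box has {3,4,5} → only 8 remains.
(3,5) = 3: row 3 has {1,4,6,7,8,9}; col 5 has {1,2,4,6,7}; box has {1,2,5,6,7} → only 3 remains.
(3,7) = 5: row 3 has {1,3,4,6,7,8,9}; col 7 has {2,7,8}; box has {6,7,9} → only 5 remains.
(4,4) = 4: row 4 has {1,2,5,8}; col 4 has {2,3,6,7,9}; box has {1,2,6,7,8} → only 4 remains.
(5,4) = 5: row 5 has {1,2,4,6,8}; col 4 has {2,3,4,6,7,9}; box has {1,2,4,6,7,8} → only 5 remains.
(7,3) = 6: row 7 has {7,8}; col 3 has {2,3,4,5,8}; box has {1,2,5,8,9} → only 6 remains.
(7,4) = 1: row 7 has {6,7,8}; col 4 has {2,3,4,5,6,7,9}; box has {3,4,9} → only 1 remains.
(7,5) = 5: row 7 has {1,6,7,8}; col 5 has {1,2,3,4,6,7}; box has {1,3,4,9} → only 5 remains.
(7,6) = 2: row 7 has {1,5,6,7,8}; col 6 has {1,5,8}; box has {1,3,4,5,9} → only 2 remains.
(8,3) = 7: row 8 has {1,2,3,5,9}; col 3 has {2,3,4,5,6,8}; box has {1,2,5,6,8,9} → only 7 remains.
(8,5) = 8: row 8 has {1,2,3,5,7,9}; col 5 has {1,2,3,4,5,6,7}; box has {1,2,3,4,5,9} → only 8 remains.
(8,6) = 6: row 8 has {1,2,3,5,7,8,9}; col 6 has {1,2,5,8}; box has {1,2,3,4,5,8,9} → only 6 remains.
(8,8) = 4: row 8 has {1,2,3,5,6,7,8,9}; col 8 has {1,3,5,7}; box has {2,3,5,7,8} → only 4 remains.
(9,6) = 7: row 9 has {2,3,4,5,8,9}; col 6 has {1,2,5,6,8}; box has {1,2,3,4,5,6,8,9} → only 7 remains.
(9,9) = 1: row 9 has {2,3,4,5,7,8,9}; col 9 has {2,5,6,8,9}; box has {2,3,4,5,7,8} → only 1 remains.
(1,4) = 8: row 1 has {5}; col 4 has {1,2,3,4,5,6,7,9}; box has {1,2,3,5,6,7} → only 8 remains.
(1,5) = 9: row 1 has {5,8}; col 5 has {1,2,3,4,5,6,7,8}; box has {1,2,3,5,6,7,8} → only 9 remains.
(1,8) = 2: row 1 has {5,8,9}; col 8 has {1,3,4,5,7}; box has {5,6,7,9} → only 2 remains.
(2,2) = 9: row 2 has {2,3,5,6,7}; col 2 has {1,2,4,8}; box has {3,4,5,8} → only 9 remains.
(2,6) = 4: row 2 has {2,3,5,6,7,9}; col 6 has {1,2,5,6,7,8}; box has {1,2,3,5,6,7,8,9} → only 4 remains.
(2,7) = 1: row 2 has {2,3,4,5,6,7,9}; col 7 has {2,5,7,8}; box has {2,5,6,7,9} → only 1 remains.
(2,8) = 8: row 2 has {1,2,3,4,5,6,7,9}; col 8 has {1,2,3,4,5,7}; box has {1,2,5,6,7,9} → only 8 remains.
(3,1) = 2: row 3 has {1,3,4,5,6,7,8,9}; col 1 has {5,8,9}; box has {3,4,5,8,9} → only 2 remains.
(7,2) = 3: row 7 has {1,2,5,6,7,8}; col 2 has {1,2,4,8,9}; box has {1,2,5,6,7,8,9} → only 3 remains.
(7,8) = 9: row 7 has {1,2,3,5,6,7,8}; col 8 has {1,2,3,4,5,7,8}; box has {1,2,3,4,5,7,8} → only 9 remains.
(9,7) = 6: row 9 has {1,2,3,4,5,7,8,9}; col 7 has {1,2,5,7,8}; box has {1,2,3,4,5,7,8,9} → only 6 remains.
(1,3) = 1: row 1 has {2,5,8,9}; col 3 has {2,3,4,5,6,7,8}; box has {2,3,4,5,8,9} → only 1 remains.
(6,3) = 9: row 6 has {2,7,8}; col 3 has {1,2,3,4,5,6,7,8}; box has {2,4,8} → only 9 remains.
(6,6) = 3: row 6 has {2,7,8,9}; col 6 has {1,2,4,5,6,7,8}; box has {1,2,4,5,6,7,8} → only 3 remains.
(6,8) = 6: row 6 has {2,3,7,8,9}; col 8 has {1,2,3,4,5,7,8,9}; box has {1,2,5,8} → only 6 remains.
(6,9) = 4: row 6 has {2,3,6,7,8,9}; col 9 has {1,2,5,6,8,9}; box has {1,2,5,6,8} → only 4 remains.
(7,1) = 4: row 7 has {1,2,3,5,6,7,8,9}; col 1 has {2,5,8,9}; box has {1,2,3,5,6,7,8,9} → only 4 remains.
(1,9) = 3: row 1 has {1,2,5,8,9}; col 9 has {1,2,4,5,6,8,9}; box has {1,2,5,6,7,8,9} → only 3 remains.
(4,9) = 7: row 4 has {1,2,4,5,8}; col 9 has {1,2,3,4,5,6,8,9}; box has {1,2,4,5,6,8} → only 7 remains.
(5,6) = 9: row 5 has {1,2,4,5,6,8}; col 6 has {1,2,3,4,5,6,7,8}; box has {1,2,3,4,5,6,7,8} → only 9 remains.
(5,7) = 3: row 5 has {1,2,4,5,6,8,9}; col 7 has {1,2,5,6,7,8}; box has {1,2,4,5,6,7,8} → only 3 remains.

3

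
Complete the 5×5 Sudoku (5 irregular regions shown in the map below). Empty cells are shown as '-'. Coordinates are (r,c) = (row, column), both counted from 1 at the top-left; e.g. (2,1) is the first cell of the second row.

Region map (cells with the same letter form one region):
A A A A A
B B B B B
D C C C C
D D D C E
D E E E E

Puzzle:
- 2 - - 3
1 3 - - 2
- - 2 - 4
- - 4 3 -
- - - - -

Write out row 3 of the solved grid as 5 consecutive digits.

35214

(2,3) = 5: row 2 has {1,2,3}; col 3 has {2,4}; region has {1,2,3} → only 5 remains.
(2,4) = 4: row 2 has {1,2,3,5}; col 4 has {3}; region has {1,2,3,5} → only 4 remains.
(1,3) = 1: row 1 has {2,3}; col 3 has {2,4,5}; region has {2,3} → only 1 remains.
(1,4) = 5: row 1 has {1,2,3}; col 4 has {3,4}; region has {1,2,3} → only 5 remains.
(3,4) = 1: row 3 has {2,4}; col 4 has {3,4,5}; region has {2,3,4} → only 1 remains.
(5,3) = 3: row 5 has {}; col 3 has {1,2,4,5}; region has {} → only 3 remains.
(5,4) = 2: row 5 has {3}; col 4 has {1,3,4,5}; region has {3} → only 2 remains.
(1,1) = 4: row 1 has {1,2,3,5}; col 1 has {1}; region has {1,2,3,5} → only 4 remains.
(3,2) = 5: row 3 has {1,2,4}; col 2 has {2,3}; region has {1,2,3,4} → only 5 remains.
(4,2) = 1: row 4 has {3,4}; col 2 has {2,3,5}; region has {4} → only 1 remains.
(4,5) = 5: row 4 has {1,3,4}; col 5 has {2,3,4}; region has {2,3} → only 5 remains.
(5,1) = 5: row 5 has {2,3}; col 1 has {1,4}; region has {1,4} → only 5 remains.
(5,2) = 4: row 5 has {2,3,5}; col 2 has {1,2,3,5}; region has {2,3,5} → only 4 remains.
(5,5) = 1: row 5 has {2,3,4,5}; col 5 has {2,3,4,5}; region has {2,3,4,5} → only 1 remains.
(3,1) = 3: row 3 has {1,2,4,5}; col 1 has {1,4,5}; region has {1,4,5} → only 3 remains.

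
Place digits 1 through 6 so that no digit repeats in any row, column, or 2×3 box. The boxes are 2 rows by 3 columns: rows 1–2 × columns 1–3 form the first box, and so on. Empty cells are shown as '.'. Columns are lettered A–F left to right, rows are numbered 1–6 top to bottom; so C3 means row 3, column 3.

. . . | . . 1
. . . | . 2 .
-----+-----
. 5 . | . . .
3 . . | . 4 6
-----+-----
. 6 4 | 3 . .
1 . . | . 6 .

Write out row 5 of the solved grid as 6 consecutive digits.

A3 = 4: in row 3, 4 can only go here (every other open cell in that row sees a 4).
C3 = 6: in row 3, 6 can only go here (every other open cell in that row sees a 6).
D4 = 5: in row 4, 5 can only go here (every other open cell in that row sees a 5).
E5 = 1: in row 5, 1 can only go here (every other open cell in that row sees a 1).
E3 = 3: row 3 has {4,5,6}; col 5 has {1,2,4,6}; box has {4,5,6} → only 3 remains.
F3 = 2: row 3 has {3,4,5,6}; col 6 has {1,6}; box has {3,4,5,6} → only 2 remains.
F5 = 5: row 5 has {1,3,4,6}; col 6 has {1,2,6}; box has {1,3,6} → only 5 remains.
F6 = 4: row 6 has {1,6}; col 6 has {1,2,5,6}; box has {1,3,5,6} → only 4 remains.
E1 = 5: row 1 has {1}; col 5 has {1,2,3,4,6}; box has {1,2} → only 5 remains.
F2 = 3: row 2 has {2}; col 6 has {1,2,4,5,6}; box has {1,2,5} → only 3 remains.
D3 = 1: row 3 has {2,3,4,5,6}; col 4 has {3,5}; box has {2,3,4,5,6} → only 1 remains.
A5 = 2: row 5 has {1,3,4,5,6}; col 1 has {1,3,4}; box has {1,4,6} → only 2 remains.

264315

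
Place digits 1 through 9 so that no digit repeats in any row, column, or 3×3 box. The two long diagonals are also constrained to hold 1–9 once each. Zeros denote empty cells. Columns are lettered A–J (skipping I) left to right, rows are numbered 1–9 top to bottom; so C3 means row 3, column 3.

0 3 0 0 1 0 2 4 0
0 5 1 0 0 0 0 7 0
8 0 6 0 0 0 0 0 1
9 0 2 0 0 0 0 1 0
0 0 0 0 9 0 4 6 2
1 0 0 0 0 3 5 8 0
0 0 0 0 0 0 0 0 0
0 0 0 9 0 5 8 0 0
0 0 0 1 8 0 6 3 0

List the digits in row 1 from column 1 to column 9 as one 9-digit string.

A1 = 7: row 1 has {1,2,3,4}; col 1 has {1,8,9}; box has {1,3,5,6,8}; main diagonal has {3,5,6,9} → only 7 remains.
C1 = 9: row 1 has {1,2,3,4,7}; col 3 has {1,2,6}; box has {1,3,5,6,7,8} → only 9 remains.
G3 = 3 (sole candidate).
G4 = 7 (sole candidate).
J4 = 3 (sole candidate).
J6 = 9 (sole candidate).
G7 = 1 (sole candidate).
H8 = 2 (sole candidate).
J9 = 4 (sole candidate).
G2 = 9 (sole candidate).
H3 = 5 (sole candidate).
D4 = 8 (sole candidate).
H7 = 9 (sole candidate).
J8 = 7 (sole candidate).
J7 = 5 (sole candidate).
D1 = 5: in row 1, 5 can only go here (every other open cell in that row sees a 5).
D5 = 7 (sole candidate).
F5 = 1 (sole candidate).
B5 = 8 (sole candidate).
F3 = 9 (hidden single in row 3).
E3 = 7 (hidden single in row 3).
E4 = 5 (hidden single in row 4).
C7 = 8 (hidden single in row 7).
J1 = 6: row 1 has {1,2,3,4,5,7,9}; col 9 has {1,2,3,4,5,7,9}; box has {1,2,3,4,5,7,9}; anti-diagonal has {3,7,8,9} → only 6 remains.
J2 = 8 (sole candidate).
F4 = 4 (sole candidate).
D6 = 2 (sole candidate).
E6 = 6 (sole candidate).
B8 = 1 (sole candidate).
A9 = 5 (sole candidate).
C9 = 7 (sole candidate).
F9 = 2 (sole candidate).
F1 = 8: row 1 has {1,2,3,4,5,6,7,9}; col 6 has {1,2,3,4,5,9}; box has {1,5,7,9} → only 8 remains.

739518246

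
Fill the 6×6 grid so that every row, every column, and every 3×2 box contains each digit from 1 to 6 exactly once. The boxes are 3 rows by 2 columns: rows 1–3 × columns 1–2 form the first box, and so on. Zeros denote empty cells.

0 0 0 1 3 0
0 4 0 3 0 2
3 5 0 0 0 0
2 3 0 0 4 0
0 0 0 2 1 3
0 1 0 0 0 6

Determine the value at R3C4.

R1C1 = 6 (sole candidate).
R1C2 = 2 (sole candidate).
R2C1 = 1 (sole candidate).
R3C5 = 6 (sole candidate).
R4C6 = 5 (sole candidate).
R5C2 = 6 (sole candidate).
R6C5 = 2 (sole candidate).
R1C6 = 4 (sole candidate).
R2C5 = 5 (sole candidate).
R3C4 = 4: row 3 has {3,5,6}; col 4 has {1,2,3}; box has {1,3} → only 4 remains.

4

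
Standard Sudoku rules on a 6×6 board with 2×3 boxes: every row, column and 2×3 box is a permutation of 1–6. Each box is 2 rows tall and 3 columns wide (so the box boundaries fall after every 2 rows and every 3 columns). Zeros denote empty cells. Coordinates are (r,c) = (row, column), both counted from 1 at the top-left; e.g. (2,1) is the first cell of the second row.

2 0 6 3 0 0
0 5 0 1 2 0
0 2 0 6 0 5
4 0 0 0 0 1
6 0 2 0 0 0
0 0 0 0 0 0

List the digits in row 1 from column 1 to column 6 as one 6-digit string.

216354

(1,6) = 4: row 1 has {2,3,6}; col 6 has {1,5}; box has {1,2,3} → only 4 remains.
(2,1) = 3 (sole candidate).
(2,3) = 4 (sole candidate).
(2,6) = 6 (sole candidate).
(3,1) = 1 (sole candidate).
(3,3) = 3 (sole candidate).
(3,5) = 4 (sole candidate).
(4,2) = 6 (sole candidate).
(4,3) = 5 (sole candidate).
(4,4) = 2 (sole candidate).
(4,5) = 3 (sole candidate).
(5,6) = 3 (sole candidate).
(6,1) = 5 (sole candidate).
(6,3) = 1 (sole candidate).
(6,4) = 4 (sole candidate).
(6,5) = 6 (sole candidate).
(6,6) = 2 (sole candidate).
(1,2) = 1: row 1 has {2,3,4,6}; col 2 has {2,5,6}; box has {2,3,4,5,6} → only 1 remains.
(1,5) = 5: row 1 has {1,2,3,4,6}; col 5 has {2,3,4,6}; box has {1,2,3,4,6} → only 5 remains.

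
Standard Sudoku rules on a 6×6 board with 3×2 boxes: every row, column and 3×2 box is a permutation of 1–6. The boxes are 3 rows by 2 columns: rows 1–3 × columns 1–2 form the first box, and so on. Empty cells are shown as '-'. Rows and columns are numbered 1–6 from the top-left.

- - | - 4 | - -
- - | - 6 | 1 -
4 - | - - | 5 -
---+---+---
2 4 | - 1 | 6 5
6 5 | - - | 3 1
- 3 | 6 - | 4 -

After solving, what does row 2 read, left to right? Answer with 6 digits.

325614

row 1, column 5 = 2: row 1 has {4}; col 5 has {1,3,4,5,6}; box has {1,5} → only 2 remains.
row 2, column 2 = 2: row 2 has {1,6}; col 2 has {3,4,5}; box has {4} → only 2 remains.
row 4, column 3 = 3: row 4 has {1,2,4,5,6}; col 3 has {6}; box has {1,6} → only 3 remains.
row 5, column 4 = 2: row 5 has {1,3,5,6}; col 4 has {1,4,6}; box has {1,3,6} → only 2 remains.
row 6, column 1 = 1: row 6 has {3,4,6}; col 1 has {2,4,6}; box has {2,3,4,5,6} → only 1 remains.
row 6, column 4 = 5: row 6 has {1,3,4,6}; col 4 has {1,2,4,6}; box has {1,2,3,6} → only 5 remains.
row 6, column 6 = 2: row 6 has {1,3,4,5,6}; col 6 has {1,5}; box has {1,3,4,5,6} → only 2 remains.
row 2, column 3 = 5: row 2 has {1,2,6}; col 3 has {3,6}; box has {4,6} → only 5 remains.
row 3, column 4 = 3: row 3 has {4,5}; col 4 has {1,2,4,5,6}; box has {4,5,6} → only 3 remains.
row 3, column 6 = 6: row 3 has {3,4,5}; col 6 has {1,2,5}; box has {1,2,5} → only 6 remains.
row 5, column 3 = 4: row 5 has {1,2,3,5,6}; col 3 has {3,5,6}; box has {1,2,3,5,6} → only 4 remains.
row 1, column 3 = 1: row 1 has {2,4}; col 3 has {3,4,5,6}; box has {3,4,5,6} → only 1 remains.
row 1, column 6 = 3: row 1 has {1,2,4}; col 6 has {1,2,5,6}; box has {1,2,5,6} → only 3 remains.
row 2, column 1 = 3: row 2 has {1,2,5,6}; col 1 has {1,2,4,6}; box has {2,4} → only 3 remains.
row 2, column 6 = 4: row 2 has {1,2,3,5,6}; col 6 has {1,2,3,5,6}; box has {1,2,3,5,6} → only 4 remains.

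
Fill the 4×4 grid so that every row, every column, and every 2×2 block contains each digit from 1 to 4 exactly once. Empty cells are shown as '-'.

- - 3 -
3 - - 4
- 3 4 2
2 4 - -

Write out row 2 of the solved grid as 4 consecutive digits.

3124

R1C4 = 1 (sole candidate).
R2C3 = 2: row 2 has {3,4}; col 3 has {3,4}; box has {1,3,4} → only 2 remains.
R3C1 = 1 (sole candidate).
R4C3 = 1 (sole candidate).
R4C4 = 3 (sole candidate).
R1C1 = 4 (sole candidate).
R1C2 = 2 (sole candidate).
R2C2 = 1: row 2 has {2,3,4}; col 2 has {2,3,4}; box has {2,3,4} → only 1 remains.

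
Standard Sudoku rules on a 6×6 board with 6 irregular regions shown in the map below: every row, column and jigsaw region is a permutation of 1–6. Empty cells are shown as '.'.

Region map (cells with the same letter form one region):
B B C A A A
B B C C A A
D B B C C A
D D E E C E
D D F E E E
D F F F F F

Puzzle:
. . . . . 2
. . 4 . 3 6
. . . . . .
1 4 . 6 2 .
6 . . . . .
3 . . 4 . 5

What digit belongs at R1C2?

3

R4C6 = 3 (sole candidate).
R4C3 = 5 (sole candidate).
R3C6 = 4 (hidden single in row 3).
R5C6 = 1 (sole candidate).
R5C4 = 2 (sole candidate).
R5C5 = 4 (sole candidate).
R5C2 = 5 (sole candidate).
R5C3 = 3 (sole candidate).
R3C1 = 2 (sole candidate).
R2C1 = 5 (sole candidate).
R2C4 = 1 (sole candidate).
R1C1 = 4 (sole candidate).
R1C3 = 6 (sole candidate).
R1C4 = 5 (sole candidate).
R1C5 = 1 (sole candidate).
R2C2 = 2 (sole candidate).
R3C3 = 1 (sole candidate).
R3C4 = 3 (sole candidate).
R3C5 = 5 (sole candidate).
R6C3 = 2 (sole candidate).
R6C5 = 6 (sole candidate).
R1C2 = 3: row 1 has {1,2,4,5,6}; col 2 has {2,4,5}; region has {1,2,4,5} → only 3 remains.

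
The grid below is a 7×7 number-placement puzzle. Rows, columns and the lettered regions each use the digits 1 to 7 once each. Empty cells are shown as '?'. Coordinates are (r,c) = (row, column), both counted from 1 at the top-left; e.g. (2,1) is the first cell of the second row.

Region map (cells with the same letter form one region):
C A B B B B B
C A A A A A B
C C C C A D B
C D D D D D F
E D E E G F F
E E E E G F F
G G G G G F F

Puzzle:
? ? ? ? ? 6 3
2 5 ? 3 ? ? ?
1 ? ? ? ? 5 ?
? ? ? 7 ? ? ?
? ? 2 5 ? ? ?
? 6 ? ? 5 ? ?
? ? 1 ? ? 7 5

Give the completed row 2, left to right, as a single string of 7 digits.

2563417

(4,1) = 5: in row 4, 5 can only go here (every other open cell in that row sees a 5).
(1,3) = 5: in row 1, 5 can only go here (every other open cell in that row sees a 5).
(7,1) = 6: in column 1, 6 can only go here (every other open cell in that column sees a 6).
(5,7) = 6: in row 5, 6 can only go here (every other open cell in that row sees a 6).
(3,4) = 6: in column 4, 6 can only go here (every other open cell in that column sees a 6).
(6,4) = 1: in region E, 1 can only go here (every other open cell in that region sees a 1).
(5,5) = 7: in region G, 7 can only go here (every other open cell in that region sees a 7).
Singles propagation stalls; (2,7) is still open with candidates {1,4,7}.
  Try (2,7) = 1: this forces (2,6)=4, (3,5)=2, (1,5)=4, (2,5)=6, (3,7)=7, (7,5)=3, (1,1)=7; then column 2 has no cell left for 7 — contradiction.
  Try (2,7) = 4: this forces (1,4)=2, (1,5)=1, (2,5)=6, (2,6)=1, (3,7)=7, (6,7)=2, (7,4)=4, (2,3)=7; then column 2 has no cell left for 7 — contradiction.
So (2,7) = 7.
(4,7) = 1 (hidden single in column 7).
(5,2) = 1 (hidden single in row 5).
(1,5) = 1 (hidden single in row 1).
(2,6) = 1: in row 2, 1 can only go here (every other open cell in that row sees a 1).
(1,2) = 7 (hidden single in region A).
(1,1) = 4 (sole candidate).
(1,4) = 2 (sole candidate).
(3,2) = 3 (sole candidate).
(3,3) = 7 (sole candidate).
(3,7) = 4 (sole candidate).
(5,1) = 3 (sole candidate).
(5,6) = 4 (sole candidate).
(6,1) = 7 (sole candidate).
(6,3) = 4 (sole candidate).
(6,7) = 2 (sole candidate).
(7,4) = 4 (sole candidate).
(2,3) = 6: row 2 has {1,2,3,5,7}; col 3 has {1,2,4,5,7}; region has {1,3,5,7} → only 6 remains.
(2,5) = 4: row 2 has {1,2,3,5,6,7}; col 5 has {1,5,7}; region has {1,3,5,6,7} → only 4 remains.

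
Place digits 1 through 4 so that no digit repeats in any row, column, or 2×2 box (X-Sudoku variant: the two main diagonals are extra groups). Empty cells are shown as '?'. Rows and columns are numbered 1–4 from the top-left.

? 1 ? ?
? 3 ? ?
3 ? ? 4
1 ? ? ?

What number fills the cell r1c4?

r3c2 = 2: row 3 has {3,4}; col 2 has {1,3}; box has {1,3}; anti-diagonal has {1} → only 2 remains.
r3c3 = 1: row 3 has {2,3,4}; col 3 has {}; box has {4}; main diagonal has {3} → only 1 remains.
r4c2 = 4: row 4 has {1}; col 2 has {1,2,3}; box has {1,2,3} → only 4 remains.
r4c4 = 2: row 4 has {1,4}; col 4 has {4}; box has {1,4}; main diagonal has {1,3} → only 2 remains.
r1c1 = 4: row 1 has {1}; col 1 has {1,3}; box has {1,3}; main diagonal has {1,2,3} → only 4 remains.
r1c4 = 3: row 1 has {1,4}; col 4 has {2,4}; box has {}; anti-diagonal has {1,2} → only 3 remains.

3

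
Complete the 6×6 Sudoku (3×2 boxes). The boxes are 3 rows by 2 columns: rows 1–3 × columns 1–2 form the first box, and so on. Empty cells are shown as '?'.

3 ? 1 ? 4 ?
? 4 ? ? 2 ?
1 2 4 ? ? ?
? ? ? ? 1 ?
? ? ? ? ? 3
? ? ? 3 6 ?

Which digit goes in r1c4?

r5c5 = 5: row 5 has {3}; col 5 has {1,2,4,6}; box has {1,3,6} → only 5 remains.
r3c5 = 3: row 3 has {1,2,4}; col 5 has {1,2,4,5,6}; box has {2,4} → only 3 remains.
r1c4 = 2: in row 1, 2 can only go here (every other open cell in that row sees a 2).

2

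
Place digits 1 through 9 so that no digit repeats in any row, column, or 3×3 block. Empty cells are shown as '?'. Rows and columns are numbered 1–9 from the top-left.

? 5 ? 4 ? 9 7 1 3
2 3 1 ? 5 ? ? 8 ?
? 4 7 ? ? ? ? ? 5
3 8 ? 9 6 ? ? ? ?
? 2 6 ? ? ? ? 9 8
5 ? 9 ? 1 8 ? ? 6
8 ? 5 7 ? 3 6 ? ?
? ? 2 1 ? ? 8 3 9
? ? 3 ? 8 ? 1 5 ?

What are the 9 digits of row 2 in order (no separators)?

r1c1 = 6 (sole candidate).
r1c3 = 8 (sole candidate).
r1c5 = 2 (sole candidate).
r2c4 = 6: row 2 has {1,2,3,5,8}; col 4 has {1,4,7,9}; box has {2,4,5,9} → only 6 remains.
r2c6 = 7: row 2 has {1,2,3,5,6,8}; col 6 has {3,8,9}; box has {2,4,5,6,9} → only 7 remains.
r2c9 = 4: row 2 has {1,2,3,5,6,7,8}; col 9 has {3,5,6,8,9}; box has {1,3,5,7,8} → only 4 remains.
r3c1 = 9 (sole candidate).
r3c5 = 3 (sole candidate).
r3c6 = 1 (sole candidate).
r3c7 = 2 (sole candidate).
r3c8 = 6 (sole candidate).
r4c3 = 4 (sole candidate).
r4c7 = 5 (sole candidate).
r6c2 = 7 (sole candidate).
r7c9 = 2 (sole candidate).
r8c2 = 6 (sole candidate).
r8c5 = 4 (sole candidate).
r8c6 = 5 (sole candidate).
r9c2 = 9 (sole candidate).
r9c4 = 2 (sole candidate).
r9c6 = 6 (sole candidate).
r9c9 = 7 (sole candidate).
r2c7 = 9: row 2 has {1,2,3,4,5,6,7,8}; col 7 has {1,2,5,6,7,8}; box has {1,2,3,4,5,6,7,8} → only 9 remains.

231657984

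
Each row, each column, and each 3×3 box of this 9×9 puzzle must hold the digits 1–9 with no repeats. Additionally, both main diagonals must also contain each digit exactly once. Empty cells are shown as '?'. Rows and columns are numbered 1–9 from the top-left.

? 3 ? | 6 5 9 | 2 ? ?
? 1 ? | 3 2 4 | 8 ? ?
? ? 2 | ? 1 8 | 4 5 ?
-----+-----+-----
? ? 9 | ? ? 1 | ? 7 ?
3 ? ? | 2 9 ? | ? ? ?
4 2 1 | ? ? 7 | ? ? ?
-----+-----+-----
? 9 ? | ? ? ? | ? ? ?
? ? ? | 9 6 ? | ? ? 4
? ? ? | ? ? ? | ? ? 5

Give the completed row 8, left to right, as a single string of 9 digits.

185962734

r1c1 = 8: row 1 has {2,3,5,6,9}; col 1 has {3,4}; box has {1,2,3}; main diagonal has {1,2,5,7,9} → only 8 remains.
r1c8 = 1: row 1 has {2,3,5,6,8,9}; col 8 has {5,7}; box has {2,4,5,8} → only 1 remains.
r1c9 = 7: row 1 has {1,2,3,5,6,8,9}; col 9 has {4,5}; box has {1,2,4,5,8}; anti-diagonal has {1,4,9} → only 7 remains.
r2c8 = 6: row 2 has {1,2,3,4,8}; col 8 has {1,5,7}; box has {1,2,4,5,7,8}; anti-diagonal has {1,4,7,9} → only 6 remains.
r2c9 = 9: row 2 has {1,2,3,4,6,8}; col 9 has {4,5,7}; box has {1,2,4,5,6,7,8} → only 9 remains.
r3c4 = 7: row 3 has {1,2,4,5,8}; col 4 has {2,3,6,9}; box has {1,2,3,4,5,6,8,9} → only 7 remains.
r3c9 = 3: row 3 has {1,2,4,5,7,8}; col 9 has {4,5,7,9}; box has {1,2,4,5,6,7,8,9} → only 3 remains.
r4c4 = 4: row 4 has {1,7,9}; col 4 has {2,3,6,7,9}; box has {1,2,7,9}; main diagonal has {1,2,5,7,8,9} → only 4 remains.
r8c8 = 3: row 8 has {4,6,9}; col 8 has {1,5,6,7}; box has {4,5}; main diagonal has {1,2,4,5,7,8,9} → only 3 remains.
r9c1 = 2: row 9 has {5}; col 1 has {3,4,8}; box has {9}; anti-diagonal has {1,4,6,7,9} → only 2 remains.
r9c6 = 3: row 9 has {2,5}; col 6 has {1,4,7,8,9}; box has {6,9} → only 3 remains.
r1c3 = 4: row 1 has {1,2,3,5,6,7,8,9}; col 3 has {1,2,9}; box has {1,2,3,8} → only 4 remains.
r3c2 = 6: row 3 has {1,2,3,4,5,7,8}; col 2 has {1,2,3,9}; box has {1,2,3,4,8} → only 6 remains.
r7c7 = 6: row 7 has {9}; col 7 has {2,4,8}; box has {3,4,5}; main diagonal has {1,2,3,4,5,7,8,9} → only 6 remains.
r3c1 = 9: row 3 has {1,2,3,4,5,6,7,8}; col 1 has {2,3,4,8}; box has {1,2,3,4,6,8} → only 9 remains.
r4c9 = 2: in row 4, 2 can only go here (every other open cell in that row sees a 2).
r4c1 = 6: in row 4, 6 can only go here (every other open cell in that row sees a 6).
r5c8 = 4: in row 5, 4 can only go here (every other open cell in that row sees a 4).
r6c9 = 6: in row 6, 6 can only go here (every other open cell in that row sees a 6).
r5c6 = 6: in row 5, 6 can only go here (every other open cell in that row sees a 6).
r7c3 = 3: in row 7, 3 can only go here (every other open cell in that row sees a 3).
r7c5 = 4: in row 7, 4 can only go here (every other open cell in that row sees a 4).
r7c1 = 7: in row 7, 7 can only go here (every other open cell in that row sees a 7).
r2c1 = 5: row 2 has {1,2,3,4,6,8,9}; col 1 has {2,3,4,6,7,8,9}; box has {1,2,3,4,6,8,9} → only 5 remains.
r2c3 = 7: row 2 has {1,2,3,4,5,6,8,9}; col 3 has {1,2,3,4,9}; box has {1,2,3,4,5,6,8,9} → only 7 remains.
r8c1 = 1: row 8 has {3,4,6,9}; col 1 has {2,3,4,5,6,7,8,9}; box has {2,3,7,9} → only 1 remains.
r8c7 = 7: row 8 has {1,3,4,6,9}; col 7 has {2,4,6,8}; box has {3,4,5,6} → only 7 remains.
r5c2 = 7: in row 5, 7 can only go here (every other open cell in that row sees a 7).
r8c6 = 2: in row 8, 2 can only go here (every other open cell in that row sees a 2).
r7c6 = 5: row 7 has {3,4,6,7,9}; col 6 has {1,2,3,4,6,7,8,9}; box has {2,3,4,6,9} → only 5 remains.
r7c8 = 2: in row 7, 2 can only go here (every other open cell in that row sees a 2).
r9c2 = 4: in row 9, 4 can only go here (every other open cell in that row sees a 4).
r9c3 = 6: in row 9, 6 can only go here (every other open cell in that row sees a 6).
r9c5 = 7: in row 9, 7 can only go here (every other open cell in that row sees a 7).
r6c4 = 5: in column 4, 5 can only go here (every other open cell in that column sees a 5).
r8c2 = 8: row 8 has {1,2,3,4,6,7,9}; col 2 has {1,2,3,4,6,7,9}; box has {1,2,3,4,6,7,9}; anti-diagonal has {1,2,3,4,5,6,7,9} → only 8 remains.
r8c3 = 5: row 8 has {1,2,3,4,6,7,8,9}; col 3 has {1,2,3,4,6,7,9}; box has {1,2,3,4,6,7,8,9} → only 5 remains.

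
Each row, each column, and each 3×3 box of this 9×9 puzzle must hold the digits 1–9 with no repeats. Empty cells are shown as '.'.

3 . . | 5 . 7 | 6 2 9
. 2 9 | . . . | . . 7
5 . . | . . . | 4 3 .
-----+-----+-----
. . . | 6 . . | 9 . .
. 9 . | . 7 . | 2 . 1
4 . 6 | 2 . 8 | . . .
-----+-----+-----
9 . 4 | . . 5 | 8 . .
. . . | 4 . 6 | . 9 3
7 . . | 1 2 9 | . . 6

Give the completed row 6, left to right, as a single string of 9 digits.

416298375

row 3, column 9 = 8: row 3 has {3,4,5}; col 9 has {1,3,6,7,9}; box has {2,3,4,6,7,9} → only 8 remains.
row 5, column 1 = 8: row 5 has {1,2,7,9}; col 1 has {3,4,5,7,9}; box has {4,6,9} → only 8 remains.
row 5, column 4 = 3: row 5 has {1,2,7,8,9}; col 4 has {1,2,4,5,6}; box has {2,6,7,8} → only 3 remains.
row 5, column 6 = 4: row 5 has {1,2,3,7,8,9}; col 6 has {5,6,7,8,9}; box has {2,3,6,7,8} → only 4 remains.
row 6, column 9 = 5: row 6 has {2,4,6,8}; col 9 has {1,3,6,7,8,9}; box has {1,2,9} → only 5 remains.
row 7, column 4 = 7: row 7 has {4,5,8,9}; col 4 has {1,2,3,4,5,6}; box has {1,2,4,5,6,9} → only 7 remains.
row 7, column 5 = 3: row 7 has {4,5,7,8,9}; col 5 has {2,7}; box has {1,2,4,5,6,7,9} → only 3 remains.
row 7, column 8 = 1: row 7 has {3,4,5,7,8,9}; col 8 has {2,3,9}; box has {3,6,8,9} → only 1 remains.
row 7, column 9 = 2: row 7 has {1,3,4,5,7,8,9}; col 9 has {1,3,5,6,7,8,9}; box has {1,3,6,8,9} → only 2 remains.
row 8, column 5 = 8: row 8 has {3,4,6,9}; col 5 has {2,3,7}; box has {1,2,3,4,5,6,7,9} → only 8 remains.
row 9, column 7 = 5: row 9 has {1,2,6,7,9}; col 7 has {2,4,6,8,9}; box has {1,2,3,6,8,9} → only 5 remains.
row 9, column 8 = 4: row 9 has {1,2,5,6,7,9}; col 8 has {1,2,3,9}; box has {1,2,3,5,6,8,9} → only 4 remains.
row 2, column 4 = 8: row 2 has {2,7,9}; col 4 has {1,2,3,4,5,6,7}; box has {5,7} → only 8 remains.
row 2, column 7 = 1: row 2 has {2,7,8,9}; col 7 has {2,4,5,6,8,9}; box has {2,3,4,6,7,8,9} → only 1 remains.
row 2, column 8 = 5: row 2 has {1,2,7,8,9}; col 8 has {1,2,3,4,9}; box has {1,2,3,4,6,7,8,9} → only 5 remains.
row 3, column 4 = 9: row 3 has {3,4,5,8}; col 4 has {1,2,3,4,5,6,7,8}; box has {5,7,8} → only 9 remains.
row 4, column 6 = 1: row 4 has {6,9}; col 6 has {4,5,6,7,8,9}; box has {2,3,4,6,7,8} → only 1 remains.
row 4, column 9 = 4: row 4 has {1,6,9}; col 9 has {1,2,3,5,6,7,8,9}; box has {1,2,5,9} → only 4 remains.
row 5, column 3 = 5: row 5 has {1,2,3,4,7,8,9}; col 3 has {4,6,9}; box has {4,6,8,9} → only 5 remains.
row 5, column 8 = 6: row 5 has {1,2,3,4,5,7,8,9}; col 8 has {1,2,3,4,5,9}; box has {1,2,4,5,9} → only 6 remains.
row 6, column 5 = 9: row 6 has {2,4,5,6,8}; col 5 has {2,3,7,8}; box has {1,2,3,4,6,7,8} → only 9 remains.
row 6, column 8 = 7: row 6 has {2,4,5,6,8,9}; col 8 has {1,2,3,4,5,6,9}; box has {1,2,4,5,6,9} → only 7 remains.
row 7, column 2 = 6: row 7 has {1,2,3,4,5,7,8,9}; col 2 has {2,9}; box has {4,7,9} → only 6 remains.
row 8, column 7 = 7: row 8 has {3,4,6,8,9}; col 7 has {1,2,4,5,6,8,9}; box has {1,2,3,4,5,6,8,9} → only 7 remains.
row 2, column 1 = 6: row 2 has {1,2,5,7,8,9}; col 1 has {3,4,5,7,8,9}; box has {2,3,5,9} → only 6 remains.
row 2, column 5 = 4: row 2 has {1,2,5,6,7,8,9}; col 5 has {2,3,7,8,9}; box has {5,7,8,9} → only 4 remains.
row 2, column 6 = 3: row 2 has {1,2,4,5,6,7,8,9}; col 6 has {1,4,5,6,7,8,9}; box has {4,5,7,8,9} → only 3 remains.
row 3, column 6 = 2: row 3 has {3,4,5,8,9}; col 6 has {1,3,4,5,6,7,8,9}; box has {3,4,5,7,8,9} → only 2 remains.
row 4, column 1 = 2: row 4 has {1,4,6,9}; col 1 has {3,4,5,6,7,8,9}; box has {4,5,6,8,9} → only 2 remains.
row 4, column 5 = 5: row 4 has {1,2,4,6,9}; col 5 has {2,3,4,7,8,9}; box has {1,2,3,4,6,7,8,9} → only 5 remains.
row 4, column 8 = 8: row 4 has {1,2,4,5,6,9}; col 8 has {1,2,3,4,5,6,7,9}; box has {1,2,4,5,6,7,9} → only 8 remains.
row 6, column 7 = 3: row 6 has {2,4,5,6,7,8,9}; col 7 has {1,2,4,5,6,7,8,9}; box has {1,2,4,5,6,7,8,9} → only 3 remains.
row 8, column 1 = 1: row 8 has {3,4,6,7,8,9}; col 1 has {2,3,4,5,6,7,8,9}; box has {4,6,7,9} → only 1 remains.
row 8, column 2 = 5: row 8 has {1,3,4,6,7,8,9}; col 2 has {2,6,9}; box has {1,4,6,7,9} → only 5 remains.
row 8, column 3 = 2: row 8 has {1,3,4,5,6,7,8,9}; col 3 has {4,5,6,9}; box has {1,4,5,6,7,9} → only 2 remains.
row 1, column 5 = 1: row 1 has {2,3,5,6,7,9}; col 5 has {2,3,4,5,7,8,9}; box has {2,3,4,5,7,8,9} → only 1 remains.
row 3, column 5 = 6: row 3 has {2,3,4,5,8,9}; col 5 has {1,2,3,4,5,7,8,9}; box has {1,2,3,4,5,7,8,9} → only 6 remains.
row 6, column 2 = 1: row 6 has {2,3,4,5,6,7,8,9}; col 2 has {2,5,6,9}; box has {2,4,5,6,8,9} → only 1 remains.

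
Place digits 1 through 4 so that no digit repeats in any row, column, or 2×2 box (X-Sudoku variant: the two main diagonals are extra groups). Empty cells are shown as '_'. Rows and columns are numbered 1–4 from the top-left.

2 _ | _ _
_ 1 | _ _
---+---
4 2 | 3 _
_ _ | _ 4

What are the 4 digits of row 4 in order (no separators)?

1324

R2C1 = 3: row 2 has {1}; col 1 has {2,4}; box has {1,2} → only 3 remains.
R2C3 = 4: row 2 has {1,3}; col 3 has {3}; box has {}; anti-diagonal has {2} → only 4 remains.
R2C4 = 2: row 2 has {1,3,4}; col 4 has {4}; box has {4} → only 2 remains.
R3C4 = 1: row 3 has {2,3,4}; col 4 has {2,4}; box has {3,4} → only 1 remains.
R4C1 = 1: row 4 has {4}; col 1 has {2,3,4}; box has {2,4}; anti-diagonal has {2,4} → only 1 remains.
R4C2 = 3: row 4 has {1,4}; col 2 has {1,2}; box has {1,2,4} → only 3 remains.
R4C3 = 2: row 4 has {1,3,4}; col 3 has {3,4}; box has {1,3,4} → only 2 remains.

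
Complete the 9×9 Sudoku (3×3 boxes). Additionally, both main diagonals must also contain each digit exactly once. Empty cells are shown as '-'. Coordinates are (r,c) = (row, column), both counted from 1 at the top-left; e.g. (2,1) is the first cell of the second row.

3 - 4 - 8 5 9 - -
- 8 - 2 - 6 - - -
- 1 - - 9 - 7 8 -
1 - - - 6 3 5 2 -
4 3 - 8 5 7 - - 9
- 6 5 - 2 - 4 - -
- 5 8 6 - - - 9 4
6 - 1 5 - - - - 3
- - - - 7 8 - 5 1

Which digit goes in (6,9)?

7

(2,9) = 5: row 2 has {2,6,8}; col 9 has {1,3,4,9}; box has {7,8,9} → only 5 remains.
(3,6) = 4: row 3 has {1,7,8,9}; col 6 has {3,5,6,7,8}; box has {2,5,6,8,9} → only 4 remains.
(5,3) = 2: row 5 has {3,4,5,7,8,9}; col 3 has {1,4,5,8}; box has {1,3,4,5,6} → only 2 remains.
(6,6) = 9: row 6 has {2,4,5,6}; col 6 has {3,4,5,6,7,8}; box has {2,3,5,6,7,8}; main diagonal has {1,3,5,8} → only 9 remains.
(7,7) = 2: row 7 has {4,5,6,8,9}; col 7 has {4,5,7,9}; box has {1,3,4,5,9}; main diagonal has {1,3,5,8,9} → only 2 remains.
(8,5) = 4: row 8 has {1,3,5,6}; col 5 has {2,5,6,7,8,9}; box has {5,6,7,8} → only 4 remains.
(8,6) = 2: row 8 has {1,3,4,5,6}; col 6 has {3,4,5,6,7,8,9}; box has {4,5,6,7,8} → only 2 remains.
(8,7) = 8: row 8 has {1,2,3,4,5,6}; col 7 has {2,4,5,7,9}; box has {1,2,3,4,5,9} → only 8 remains.
(8,8) = 7: row 8 has {1,2,3,4,5,6,8}; col 8 has {2,5,8,9}; box has {1,2,3,4,5,8,9}; main diagonal has {1,2,3,5,8,9} → only 7 remains.
(9,7) = 6: row 9 has {1,5,7,8}; col 7 has {2,4,5,7,8,9}; box has {1,2,3,4,5,7,8,9} → only 6 remains.
(3,3) = 6: row 3 has {1,4,7,8,9}; col 3 has {1,2,4,5,8}; box has {1,3,4,8}; main diagonal has {1,2,3,5,7,8,9} → only 6 remains.
(3,4) = 3: row 3 has {1,4,6,7,8,9}; col 4 has {2,5,6,8}; box has {2,4,5,6,8,9} → only 3 remains.
(3,9) = 2: row 3 has {1,3,4,6,7,8,9}; col 9 has {1,3,4,5,9}; box has {5,7,8,9} → only 2 remains.
(4,4) = 4: row 4 has {1,2,3,5,6}; col 4 has {2,3,5,6,8}; box has {2,3,5,6,7,8,9}; main diagonal has {1,2,3,5,6,7,8,9} → only 4 remains.
(5,7) = 1: row 5 has {2,3,4,5,7,8,9}; col 7 has {2,4,5,6,7,8,9}; box has {2,4,5,9} → only 1 remains.
(5,8) = 6: row 5 has {1,2,3,4,5,7,8,9}; col 8 has {2,5,7,8,9}; box has {1,2,4,5,9} → only 6 remains.
(6,4) = 1: row 6 has {2,4,5,6,9}; col 4 has {2,3,4,5,6,8}; box has {2,3,4,5,6,7,8,9}; anti-diagonal has {3,5,7,8} → only 1 remains.
(6,8) = 3: row 6 has {1,2,4,5,6,9}; col 8 has {2,5,6,7,8,9}; box has {1,2,4,5,6,9} → only 3 remains.
(7,1) = 7: row 7 has {2,4,5,6,8,9}; col 1 has {1,3,4,6}; box has {1,5,6,8} → only 7 remains.
(7,6) = 1: row 7 has {2,4,5,6,7,8,9}; col 6 has {2,3,4,5,6,7,8,9}; box has {2,4,5,6,7,8} → only 1 remains.
(8,2) = 9: row 8 has {1,2,3,4,5,6,7,8}; col 2 has {1,3,5,6,8}; box has {1,5,6,7,8}; anti-diagonal has {1,3,5,7,8} → only 9 remains.
(9,1) = 2: row 9 has {1,5,6,7,8}; col 1 has {1,3,4,6,7}; box has {1,5,6,7,8,9}; anti-diagonal has {1,3,5,7,8,9} → only 2 remains.
(9,2) = 4: row 9 has {1,2,5,6,7,8}; col 2 has {1,3,5,6,8,9}; box has {1,2,5,6,7,8,9} → only 4 remains.
(9,3) = 3: row 9 has {1,2,4,5,6,7,8}; col 3 has {1,2,4,5,6,8}; box has {1,2,4,5,6,7,8,9} → only 3 remains.
(9,4) = 9: row 9 has {1,2,3,4,5,6,7,8}; col 4 has {1,2,3,4,5,6,8}; box has {1,2,4,5,6,7,8} → only 9 remains.
(1,4) = 7: row 1 has {3,4,5,8,9}; col 4 has {1,2,3,4,5,6,8,9}; box has {2,3,4,5,6,8,9} → only 7 remains.
(1,8) = 1: row 1 has {3,4,5,7,8,9}; col 8 has {2,3,5,6,7,8,9}; box has {2,5,7,8,9} → only 1 remains.
(1,9) = 6: row 1 has {1,3,4,5,7,8,9}; col 9 has {1,2,3,4,5,9}; box has {1,2,5,7,8,9}; anti-diagonal has {1,2,3,5,7,8,9} → only 6 remains.
(2,1) = 9: row 2 has {2,5,6,8}; col 1 has {1,2,3,4,6,7}; box has {1,3,4,6,8} → only 9 remains.
(2,3) = 7: row 2 has {2,5,6,8,9}; col 3 has {1,2,3,4,5,6,8}; box has {1,3,4,6,8,9} → only 7 remains.
(2,5) = 1: row 2 has {2,5,6,7,8,9}; col 5 has {2,4,5,6,7,8,9}; box has {2,3,4,5,6,7,8,9} → only 1 remains.
(2,7) = 3: row 2 has {1,2,5,6,7,8,9}; col 7 has {1,2,4,5,6,7,8,9}; box has {1,2,5,6,7,8,9} → only 3 remains.
(2,8) = 4: row 2 has {1,2,3,5,6,7,8,9}; col 8 has {1,2,3,5,6,7,8,9}; box has {1,2,3,5,6,7,8,9}; anti-diagonal has {1,2,3,5,6,7,8,9} → only 4 remains.
(3,1) = 5: row 3 has {1,2,3,4,6,7,8,9}; col 1 has {1,2,3,4,6,7,9}; box has {1,3,4,6,7,8,9} → only 5 remains.
(4,2) = 7: row 4 has {1,2,3,4,5,6}; col 2 has {1,3,4,5,6,8,9}; box has {1,2,3,4,5,6} → only 7 remains.
(4,3) = 9: row 4 has {1,2,3,4,5,6,7}; col 3 has {1,2,3,4,5,6,7,8}; box has {1,2,3,4,5,6,7} → only 9 remains.
(4,9) = 8: row 4 has {1,2,3,4,5,6,7,9}; col 9 has {1,2,3,4,5,6,9}; box has {1,2,3,4,5,6,9} → only 8 remains.
(6,1) = 8: row 6 has {1,2,3,4,5,6,9}; col 1 has {1,2,3,4,5,6,7,9}; box has {1,2,3,4,5,6,7,9} → only 8 remains.
(6,9) = 7: row 6 has {1,2,3,4,5,6,8,9}; col 9 has {1,2,3,4,5,6,8,9}; box has {1,2,3,4,5,6,8,9} → only 7 remains.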